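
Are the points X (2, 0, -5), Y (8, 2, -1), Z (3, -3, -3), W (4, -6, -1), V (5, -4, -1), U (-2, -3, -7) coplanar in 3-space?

Yes

The plane through X, Y, Z has normal n = XY × XZ = (16, -8, -20) and equation n·P = 132.
Checking the remaining points: n·W = 132, n·V = 132, n·U = 132.
All equal 132, so all 6 points lie in one plane.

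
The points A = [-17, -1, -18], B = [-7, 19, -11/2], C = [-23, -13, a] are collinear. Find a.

Direction AB = (10, 20, 25/2). From the x-coordinate of C, the parameter along the line is τ = (-23 − (-17))/10 = -3/5.
Then a = (-18) + (-3/5)·(25/2) = -51/2.

-51/2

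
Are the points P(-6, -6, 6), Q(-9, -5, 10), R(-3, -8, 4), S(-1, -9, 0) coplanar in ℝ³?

A normal to the plane through P, Q, R is n = PQ × PR = (6, 6, 3).
The plane has equation n·X = -54. For S: n·S = -60.
-60 ≠ -54, so S is off the plane.

No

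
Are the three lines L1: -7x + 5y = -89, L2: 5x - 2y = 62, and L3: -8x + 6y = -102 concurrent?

Yes

Intersecting L1 and L2: solving the 2×2 system gives (x, y) = (12, -1).
Substitute into L3: (-8)(12) + (6)(-1) = -102.
This equals -102, so (12, -1) lies on all three lines and they are concurrent.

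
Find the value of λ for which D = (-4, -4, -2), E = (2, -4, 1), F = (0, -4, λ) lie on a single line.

0

Direction DE = (6, 0, 3). From the x-coordinate of F, the parameter along the line is τ = (0 − (-4))/6 = 2/3.
Then λ = (-2) + 2/3·(3) = 0.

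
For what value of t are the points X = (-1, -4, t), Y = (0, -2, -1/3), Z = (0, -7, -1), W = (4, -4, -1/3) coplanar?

Coplanarity ⇔ det[XY; XZ; XW] = 0.
Expanding, this is linear in t: (-20)t + (-40/3) = 0.
So t = -2/3.

-2/3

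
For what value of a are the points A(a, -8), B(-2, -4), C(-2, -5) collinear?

Collinearity: (A − B) must be parallel to (C − B) = (0, -1).
Cross-multiplying the components: (a − (-2))·(-1) = (-4)·(0).
Solving gives a = -2.

-2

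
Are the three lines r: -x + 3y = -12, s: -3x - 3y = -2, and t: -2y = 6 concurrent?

No

Lines aᵢx + bᵢy = cᵢ with pairwise distinct directions are concurrent exactly when det[aᵢ bᵢ cᵢ] = 0.
Here the determinant is 4.
Nonzero, so no common point exists.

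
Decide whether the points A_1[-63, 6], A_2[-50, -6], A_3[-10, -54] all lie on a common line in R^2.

A_1A_2 = (13, -12), A_1A_3 = (53, -60).
det[A_1A_2; A_1A_3] = (13)(-60) − (-12)(53) = -144.
The determinant is nonzero, so they are not collinear.

No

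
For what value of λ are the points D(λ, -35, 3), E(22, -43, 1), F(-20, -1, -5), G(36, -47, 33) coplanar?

Coplanarity ⇔ det[DE; DF; DG] = 0.
Expanding, this is linear in λ: (-1320)λ + (19800) = 0.
So λ = 15.

15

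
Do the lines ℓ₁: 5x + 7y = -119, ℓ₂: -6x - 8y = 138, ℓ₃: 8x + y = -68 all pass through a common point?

Intersecting ℓ₁ and ℓ₂: solving the 2×2 system gives (x, y) = (-7, -12).
Substitute into ℓ₃: (8)(-7) + (1)(-12) = -68.
This equals -68, so (-7, -12) lies on all three lines and they are concurrent.

Yes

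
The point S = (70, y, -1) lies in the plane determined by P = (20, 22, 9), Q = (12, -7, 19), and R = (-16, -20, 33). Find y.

Coplanarity requires PQ · (PR × PS) = 0.
PQ = (-8, -29, 10), PR = (-36, -42, 24); the triple product is linear in y with coefficient -168 and constant term -3024.
Setting it to zero: y = -18.

-18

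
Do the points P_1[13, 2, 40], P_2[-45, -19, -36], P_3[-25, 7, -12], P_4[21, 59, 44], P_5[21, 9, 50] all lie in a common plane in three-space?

The plane through P_1, P_2, P_3 has normal n = P_1P_2 × P_1P_3 = (1472, -128, -1088) and equation n·P = -24640.
Checking the remaining points: n·P_4 = -24512, n·P_5 = -24640.
Since n·P_4 = -24512 ≠ -24640, P_4 is off the plane and the points are not all coplanar.

No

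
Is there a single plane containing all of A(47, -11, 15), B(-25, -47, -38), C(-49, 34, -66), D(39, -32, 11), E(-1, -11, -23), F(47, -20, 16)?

Yes

The plane through A, B, C has normal n = AB × AC = (5301, -744, -6696) and equation n·P = 156891.
Checking the remaining points: n·D = 156891, n·E = 156891, n·F = 156891.
All equal 156891, so all 6 points lie in one plane.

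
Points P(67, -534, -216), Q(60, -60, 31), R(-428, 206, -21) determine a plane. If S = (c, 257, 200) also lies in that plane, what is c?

65

Coplanarity requires PQ · (PR × PS) = 0.
PQ = (-7, 474, 247), PR = (-495, 740, 195); the triple product is linear in c with coefficient -90350 and constant term 5872750.
Setting it to zero: c = 65.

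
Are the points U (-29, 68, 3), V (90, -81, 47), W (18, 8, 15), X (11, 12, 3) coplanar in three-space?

No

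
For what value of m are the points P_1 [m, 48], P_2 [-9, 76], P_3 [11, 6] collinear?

-1

The three points are collinear iff det[P_1P_2; P_1P_3] = 0.
This determinant is linear in m: (70)m + (70) = 0, so m = -1.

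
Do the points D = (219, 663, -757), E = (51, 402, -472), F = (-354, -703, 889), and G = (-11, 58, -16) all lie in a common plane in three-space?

Yes

With D as base: DE = (-168, -261, 285), DF = (-573, -1366, 1646), DG = (-230, -605, 741).
DF × DG = (-16376, 46013, 32485).
DE · (DF × DG) = 0.
The scalar triple product vanishes, so the four points are coplanar.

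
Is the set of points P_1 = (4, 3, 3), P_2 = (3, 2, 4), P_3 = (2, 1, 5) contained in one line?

Yes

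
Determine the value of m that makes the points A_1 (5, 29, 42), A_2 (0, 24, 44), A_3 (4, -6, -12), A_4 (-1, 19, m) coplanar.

Coplanarity ⇔ det[A_1A_2; A_1A_3; A_1A_4] = 0.
Expanding, this is linear in m: (170)m + (-6460) = 0.
So m = 38.

38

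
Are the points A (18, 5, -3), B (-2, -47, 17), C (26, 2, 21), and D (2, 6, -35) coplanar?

The four points are coplanar iff the 3×3 determinant with rows AB, AC, AD is zero.
Rows: (-20, -52, 20), (8, -3, 24), (-16, 1, -32).
Expanding along the first row: (-20)(72) − (-52)(128) + (20)(-40) = 4416.
Nonzero ⇒ not coplanar.

No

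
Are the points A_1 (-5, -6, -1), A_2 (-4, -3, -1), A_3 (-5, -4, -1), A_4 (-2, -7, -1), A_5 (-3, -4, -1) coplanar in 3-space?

Yes

The plane through A_1, A_2, A_3 has normal n = A_1A_2 × A_1A_3 = (0, 0, 2) and equation n·P = -2.
Checking the remaining points: n·A_4 = -2, n·A_5 = -2.
All equal -2, so all 5 points lie in one plane.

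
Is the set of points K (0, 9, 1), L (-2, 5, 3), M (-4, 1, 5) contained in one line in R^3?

KL = (-2, -4, 2), KM = (-4, -8, 4).
Each component of KM is 2 times the corresponding component of KL, so KM = 2·KL and the points are collinear.

Yes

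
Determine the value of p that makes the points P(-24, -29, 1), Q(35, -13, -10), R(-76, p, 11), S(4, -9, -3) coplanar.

-40

The points are coplanar iff PQ · (PR × PS) = 0.
Expanding, this is linear in p: (72)p + (2880) = 0.
So p = -40.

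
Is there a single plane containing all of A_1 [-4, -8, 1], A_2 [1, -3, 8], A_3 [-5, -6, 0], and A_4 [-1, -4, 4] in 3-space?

No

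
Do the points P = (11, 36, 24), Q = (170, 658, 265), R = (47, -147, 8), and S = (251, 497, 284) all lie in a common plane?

A normal to the plane through P, Q, R is n = PQ × PR = (34151, 11220, -51489).
The plane has equation n·X = -456155. For S: n·S = -474635.
-474635 ≠ -456155, so S is off the plane.

No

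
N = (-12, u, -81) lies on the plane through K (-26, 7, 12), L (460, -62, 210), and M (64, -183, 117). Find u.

A normal to the plane is n = KL × KM = (30375, -33210, -86130).
N lies in the plane iff n · KN = 0.
This gives (-33210)u + (8667810) = 0, so u = 261.

261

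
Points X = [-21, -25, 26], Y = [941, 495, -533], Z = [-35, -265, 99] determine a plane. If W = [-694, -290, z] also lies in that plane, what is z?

779/2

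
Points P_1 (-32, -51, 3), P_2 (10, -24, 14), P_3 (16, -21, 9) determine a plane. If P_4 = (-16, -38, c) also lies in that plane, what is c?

A normal to the plane is n = P_1P_2 × P_1P_3 = (-168, 276, -36).
P_4 lies in the plane iff n · P_1P_4 = 0.
This gives (-36)c + (1008) = 0, so c = 28.

28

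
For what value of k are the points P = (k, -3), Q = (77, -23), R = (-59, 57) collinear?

43

The three points are collinear iff det[PQ; PR] = 0.
This determinant is linear in k: (-80)k + (3440) = 0, so k = 43.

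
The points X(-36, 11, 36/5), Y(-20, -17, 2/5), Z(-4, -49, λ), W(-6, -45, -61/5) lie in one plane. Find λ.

Normal to plane XYW: n = (812/5, 532/5, -56); plane equation n·P = -25396/5.
Requiring n·Z = -25396/5: (-56)λ + (-29316/5) = -25396/5.
So λ = -14.

-14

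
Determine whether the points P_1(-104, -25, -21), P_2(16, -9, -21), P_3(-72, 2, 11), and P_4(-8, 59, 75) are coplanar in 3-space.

No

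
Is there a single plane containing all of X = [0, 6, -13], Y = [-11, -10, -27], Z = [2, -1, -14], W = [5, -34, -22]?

No

The four points are coplanar iff the 3×3 determinant with rows XY, XZ, XW is zero.
Rows: (-11, -16, -14), (2, -7, -1), (5, -40, -9).
Expanding along the first row: (-11)(23) − (-16)(-13) + (-14)(-45) = 169.
Nonzero ⇒ not coplanar.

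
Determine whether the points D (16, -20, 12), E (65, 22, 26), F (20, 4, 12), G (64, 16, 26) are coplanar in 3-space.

Yes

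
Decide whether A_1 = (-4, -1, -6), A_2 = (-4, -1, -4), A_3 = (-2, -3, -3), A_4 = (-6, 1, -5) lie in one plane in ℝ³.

A normal to the plane through A_1, A_2, A_3 is n = A_1A_2 × A_1A_3 = (4, 4, 0).
The plane has equation n·P = -20. For A_4: n·A_4 = -20.
Equal, so A_4 lies in the plane and all four are coplanar.

Yes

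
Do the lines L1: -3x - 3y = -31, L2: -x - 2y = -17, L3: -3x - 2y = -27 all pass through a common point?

No

Intersecting L1 and L2: solving the 2×2 system gives (x, y) = (11/3, 20/3).
Substitute into L3: (-3)(11/3) + (-2)(20/3) = -73/3.
But L3 requires -27 ≠ -73/3, so the three lines have no common point.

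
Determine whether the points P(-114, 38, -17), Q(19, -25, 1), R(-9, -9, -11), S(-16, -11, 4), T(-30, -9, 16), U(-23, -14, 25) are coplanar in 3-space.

No

The plane through P, Q, R has normal n = PQ × PR = (468, 1092, 364) and equation n·X = -18044.
Checking the remaining points: n·S = -18044, n·T = -18044, n·U = -16952.
Since n·U = -16952 ≠ -18044, U is off the plane and the points are not all coplanar.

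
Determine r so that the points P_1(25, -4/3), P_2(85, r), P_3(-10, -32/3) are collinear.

44/3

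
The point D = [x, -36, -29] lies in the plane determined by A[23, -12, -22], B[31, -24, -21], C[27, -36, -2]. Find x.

45

A normal to the plane is n = AB × AC = (-216, -156, -144).
D lies in the plane iff n · AD = 0.
This gives (-216)x + (9720) = 0, so x = 45.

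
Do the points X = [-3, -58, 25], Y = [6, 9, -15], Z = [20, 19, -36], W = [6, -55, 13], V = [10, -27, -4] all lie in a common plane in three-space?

The plane through X, Y, Z has normal n = XY × XZ = (-1007, -371, -848) and equation n·P = 3339.
Checking the remaining points: n·W = 3339, n·V = 3339.
All equal 3339, so all 5 points lie in one plane.

Yes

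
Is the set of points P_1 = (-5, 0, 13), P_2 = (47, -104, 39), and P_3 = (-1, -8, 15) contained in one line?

P_1P_2 = (52, -104, 26), P_1P_3 = (4, -8, 2).
Each component of P_1P_3 is 1/13 times the corresponding component of P_1P_2, so P_1P_3 = 1/13·P_1P_2 and the points are collinear.

Yes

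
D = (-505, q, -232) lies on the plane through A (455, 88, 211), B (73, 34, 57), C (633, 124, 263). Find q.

The plane through A, B, C has equation 2736x − 7548y − 4140z = -292884.
Substituting D: (-7548)q + (-421200) = -292884, so q = -17.

-17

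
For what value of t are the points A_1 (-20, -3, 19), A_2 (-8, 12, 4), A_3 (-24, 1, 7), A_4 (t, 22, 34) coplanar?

36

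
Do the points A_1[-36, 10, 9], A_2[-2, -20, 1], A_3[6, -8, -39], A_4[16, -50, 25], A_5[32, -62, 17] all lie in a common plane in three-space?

The plane through A_1, A_2, A_3 has normal n = A_1A_2 × A_1A_3 = (1296, 1296, 648) and equation n·P = -27864.
Checking the remaining points: n·A_4 = -27864, n·A_5 = -27864.
All equal -27864, so all 5 points lie in one plane.

Yes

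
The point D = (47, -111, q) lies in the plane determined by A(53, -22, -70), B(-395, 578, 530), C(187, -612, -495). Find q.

-120

The plane through A, B, C has equation 99000x − 110000y + 183920z = -5207400.
Substituting D: (183920)q + (16863000) = -5207400, so q = -120.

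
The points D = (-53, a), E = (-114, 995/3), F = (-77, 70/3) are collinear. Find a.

-530/3

The three points are collinear iff det[DE; DF] = 0.
This determinant is linear in a: (37)a + (19610/3) = 0, so a = -530/3.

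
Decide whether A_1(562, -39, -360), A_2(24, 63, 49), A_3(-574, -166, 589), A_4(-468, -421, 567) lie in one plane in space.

A normal to the plane through A_1, A_2, A_3 is n = A_1A_2 × A_1A_3 = (148741, 45938, 184198).
The plane has equation n·P = 15489580. For A_4: n·A_4 = 15489580.
Equal, so A_4 lies in the plane and all four are coplanar.

Yes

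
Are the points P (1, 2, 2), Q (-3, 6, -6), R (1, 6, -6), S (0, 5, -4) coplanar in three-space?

A normal to the plane through P, Q, R is n = PQ × PR = (0, -32, -16).
The plane has equation n·X = -96. For S: n·S = -96.
Equal, so S lies in the plane and all four are coplanar.

Yes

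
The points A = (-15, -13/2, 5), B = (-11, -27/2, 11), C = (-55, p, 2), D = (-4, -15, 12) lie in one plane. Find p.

-1

Coplanarity ⇔ det[AB; AC; AD] = 0.
Expanding, this is linear in p: (-38)p + (-38) = 0.
So p = -1.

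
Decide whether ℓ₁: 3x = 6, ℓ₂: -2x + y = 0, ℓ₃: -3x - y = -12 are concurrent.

No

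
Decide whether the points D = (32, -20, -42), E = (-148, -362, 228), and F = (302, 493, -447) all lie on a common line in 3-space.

Yes

DE = (-180, -342, 270), DF = (270, 513, -405).
DE × DF = (0, 0, 0).
The cross product vanishes, so the three points are collinear.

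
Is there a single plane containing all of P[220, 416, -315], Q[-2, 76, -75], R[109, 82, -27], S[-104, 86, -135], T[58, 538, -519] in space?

The plane through P, Q, R has normal n = PQ × PR = (-17760, 37296, 36408) and equation n·X = 139416.
Checking the remaining points: n·S = 139416, n·T = 139416.
All equal 139416, so all 5 points lie in one plane.

Yes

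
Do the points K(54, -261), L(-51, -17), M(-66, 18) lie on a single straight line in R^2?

KL = (-105, 244), KM = (-120, 279).
If collinear, KM would be a scalar multiple of KL. But (-105)·(279) ≠ (244)·(-120) (difference -15), so they are not parallel; the points are not collinear.

No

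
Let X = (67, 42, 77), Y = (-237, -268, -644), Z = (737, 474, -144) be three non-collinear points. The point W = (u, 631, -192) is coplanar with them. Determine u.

974

Coplanarity requires XY · (XZ × XW) = 0.
XY = (-304, -310, -721), XZ = (670, 432, -221); the triple product is linear in u with coefficient 379982 and constant term -370102468.
Setting it to zero: u = 974.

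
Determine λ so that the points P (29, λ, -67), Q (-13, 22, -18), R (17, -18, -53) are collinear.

-34

Collinearity requires PQ × PR = 0; each component is linear in λ.
The x-component gives (35)λ + (1190) = 0, so λ = -34.
The remaining components then also vanish.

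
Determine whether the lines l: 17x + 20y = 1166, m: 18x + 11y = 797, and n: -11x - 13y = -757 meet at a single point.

Intersecting l and m: solving the 2×2 system gives (x, y) = (18, 43).
Substitute into n: (-11)(18) + (-13)(43) = -757.
This equals -757, so (18, 43) lies on all three lines and they are concurrent.

Yes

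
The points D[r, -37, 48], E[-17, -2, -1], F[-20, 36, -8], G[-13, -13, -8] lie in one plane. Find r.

Coplanarity ⇔ det[DE; DF; DG] = 0.
Expanding, this is linear in r: (343)r + (9947) = 0.
So r = -29.

-29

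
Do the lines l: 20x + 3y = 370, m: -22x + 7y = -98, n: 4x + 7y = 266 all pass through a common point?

Yes

Lines aᵢx + bᵢy = cᵢ with pairwise distinct directions are concurrent exactly when det[aᵢ bᵢ cᵢ] = 0.
Here the determinant is 0.
It vanishes, so the lines are concurrent at (14, 30).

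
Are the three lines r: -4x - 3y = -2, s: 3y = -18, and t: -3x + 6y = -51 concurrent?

Yes

Intersecting r and s: solving the 2×2 system gives (x, y) = (5, -6).
Substitute into t: (-3)(5) + (6)(-6) = -51.
This equals -51, so (5, -6) lies on all three lines and they are concurrent.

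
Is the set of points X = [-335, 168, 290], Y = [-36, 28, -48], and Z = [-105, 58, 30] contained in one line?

XY = (299, -140, -338), XZ = (230, -110, -260).
XY × XZ = (-780, 0, -690).
The cross product is nonzero, so the points do not lie on one line.

No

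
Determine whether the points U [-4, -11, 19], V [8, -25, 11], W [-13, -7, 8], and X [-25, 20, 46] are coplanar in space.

No

The four points are coplanar iff the 3×3 determinant with rows UV, UW, UX is zero.
Rows: (12, -14, -8), (-9, 4, -11), (-21, 31, 27).
Expanding along the first row: (12)(449) − (-14)(-474) + (-8)(-195) = 312.
Nonzero ⇒ not coplanar.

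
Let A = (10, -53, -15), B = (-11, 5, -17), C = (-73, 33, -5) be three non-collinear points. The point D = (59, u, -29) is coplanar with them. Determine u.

-39

A normal to the plane is n = AB × AC = (752, 376, 3008).
D lies in the plane iff n · AD = 0.
This gives (376)u + (14664) = 0, so u = -39.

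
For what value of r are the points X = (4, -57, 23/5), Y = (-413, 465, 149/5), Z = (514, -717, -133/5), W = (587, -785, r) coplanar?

-153/5

Coplanarity ⇔ det[XY; XZ; XW] = 0.
Expanding, this is linear in r: (9000)r + (275400) = 0.
So r = -153/5.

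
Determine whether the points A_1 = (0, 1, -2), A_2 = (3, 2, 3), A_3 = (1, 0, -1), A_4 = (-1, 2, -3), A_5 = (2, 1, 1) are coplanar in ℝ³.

The plane through A_1, A_2, A_3 has normal n = A_1A_2 × A_1A_3 = (6, 2, -4) and equation n·P = 10.
Checking the remaining points: n·A_4 = 10, n·A_5 = 10.
All equal 10, so all 5 points lie in one plane.

Yes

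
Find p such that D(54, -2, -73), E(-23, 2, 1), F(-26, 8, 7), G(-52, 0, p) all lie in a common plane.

27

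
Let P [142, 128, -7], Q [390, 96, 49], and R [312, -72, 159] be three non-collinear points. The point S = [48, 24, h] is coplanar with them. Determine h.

55

The plane through P, Q, R has equation 5888x − 31648y − 44160z = -2905728.
Substituting S: (-44160)h + (-476928) = -2905728, so h = 55.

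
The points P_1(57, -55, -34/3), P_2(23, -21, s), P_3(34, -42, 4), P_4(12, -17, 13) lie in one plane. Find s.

The points are coplanar iff P_1P_2 · (P_1P_3 × P_1P_4) = 0.
Expanding, this is linear in s: (-289)s + (4046/3) = 0.
So s = 14/3.

14/3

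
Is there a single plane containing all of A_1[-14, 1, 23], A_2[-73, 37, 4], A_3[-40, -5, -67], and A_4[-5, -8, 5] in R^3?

No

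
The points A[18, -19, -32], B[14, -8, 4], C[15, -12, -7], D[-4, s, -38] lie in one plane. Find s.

Coplanarity ⇔ det[AB; AC; AD] = 0.
Expanding, this is linear in s: (-8)s + (-688) = 0.
So s = -86.

-86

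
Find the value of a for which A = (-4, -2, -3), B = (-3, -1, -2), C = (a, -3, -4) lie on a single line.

-5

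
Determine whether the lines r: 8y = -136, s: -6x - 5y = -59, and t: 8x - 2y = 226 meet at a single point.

Intersecting r and s: solving the 2×2 system gives (x, y) = (24, -17).
Substitute into t: (8)(24) + (-2)(-17) = 226.
This equals 226, so (24, -17) lies on all three lines and they are concurrent.

Yes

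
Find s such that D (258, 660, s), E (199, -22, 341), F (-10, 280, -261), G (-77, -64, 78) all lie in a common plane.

-415

The points are coplanar iff DE · (DF × DG) = 0.
Expanding, this is linear in s: (-92130)s + (-38233950) = 0.
So s = -415.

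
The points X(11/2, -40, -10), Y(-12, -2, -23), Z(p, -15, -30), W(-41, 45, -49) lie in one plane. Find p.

Normal to plane XYW: n = (-377, -78, 559/2); plane equation n·P = -3497/2.
Requiring n·Z = -3497/2: (-377)p + (-7215) = -3497/2.
So p = -29/2.

-29/2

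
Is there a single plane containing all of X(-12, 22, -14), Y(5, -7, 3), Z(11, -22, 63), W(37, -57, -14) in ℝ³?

No

With X as base: XY = (17, -29, 17), XZ = (23, -44, 77), XW = (49, -79, 0).
XZ × XW = (6083, 3773, 339).
XY · (XZ × XW) = -243.
Since -243 ≠ 0, the four points are not coplanar.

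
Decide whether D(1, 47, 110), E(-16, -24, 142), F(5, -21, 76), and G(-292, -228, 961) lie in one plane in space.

No

With D as base: DE = (-17, -71, 32), DF = (4, -68, -34), DG = (-293, -275, 851).
DF × DG = (-67218, 6558, -21024).
DE · (DF × DG) = 4320.
Since 4320 ≠ 0, the four points are not coplanar.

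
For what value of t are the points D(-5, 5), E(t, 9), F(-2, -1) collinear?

The three points are collinear iff det[DE; DF] = 0.
This determinant is linear in t: (-6)t + (-42) = 0, so t = -7.

-7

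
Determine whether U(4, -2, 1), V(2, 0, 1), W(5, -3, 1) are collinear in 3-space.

Yes

UV = (-2, 2, 0), UW = (1, -1, 0).
Each component of UW is -1/2 times the corresponding component of UV, so UW = -1/2·UV and the points are collinear.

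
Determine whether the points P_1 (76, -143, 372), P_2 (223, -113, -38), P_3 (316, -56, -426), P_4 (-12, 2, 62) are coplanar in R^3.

With P_1 as base: P_1P_2 = (147, 30, -410), P_1P_3 = (240, 87, -798), P_1P_4 = (-88, 145, -310).
P_1P_3 × P_1P_4 = (88740, 144624, 42456).
P_1P_2 · (P_1P_3 × P_1P_4) = -23460.
Since -23460 ≠ 0, the four points are not coplanar.

No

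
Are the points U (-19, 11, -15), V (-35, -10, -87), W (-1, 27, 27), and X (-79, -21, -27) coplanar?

No

A normal to the plane through U, V, W is n = UV × UW = (270, -624, 122).
The plane has equation n·P = -13824. For X: n·X = -11520.
-11520 ≠ -13824, so X is off the plane.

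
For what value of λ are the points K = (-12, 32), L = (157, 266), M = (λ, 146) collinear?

Collinearity: (M − K) must be parallel to (L − K) = (169, 234).
Cross-multiplying the components: (λ − (-12))·(234) = (114)·(169).
Solving gives λ = 211/3.

211/3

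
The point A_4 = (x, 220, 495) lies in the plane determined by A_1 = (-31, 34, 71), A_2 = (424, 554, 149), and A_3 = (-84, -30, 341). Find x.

136

The plane through A_1, A_2, A_3 has equation 145392x − 126984y − 1560z = -8935368.
Substituting A_4: (145392)x + (-28708680) = -8935368, so x = 136.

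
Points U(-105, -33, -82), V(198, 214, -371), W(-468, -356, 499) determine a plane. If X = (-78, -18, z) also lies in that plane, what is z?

-47

Coplanarity requires UV · (UW × UX) = 0.
UV = (303, 247, -289), UW = (-363, -323, 581); the triple product is linear in z with coefficient -8208 and constant term -385776.
Setting it to zero: z = -47.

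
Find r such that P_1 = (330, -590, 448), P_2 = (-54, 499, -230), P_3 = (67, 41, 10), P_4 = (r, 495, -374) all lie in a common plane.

Coplanarity ⇔ det[P_1P_2; P_1P_3; P_1P_4] = 0.
Expanding, this is linear in r: (-49164)r + (-9046176) = 0.
So r = -184.

-184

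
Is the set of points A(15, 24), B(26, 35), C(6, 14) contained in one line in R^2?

AB = (11, 11), AC = (-9, -10).
det[AB; AC] = (11)(-10) − (11)(-9) = -11.
The determinant is nonzero, so they are not collinear.

No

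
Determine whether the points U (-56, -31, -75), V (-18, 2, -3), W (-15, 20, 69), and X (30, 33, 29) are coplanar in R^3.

No

The four points are coplanar iff the 3×3 determinant with rows UV, UW, UX is zero.
Rows: (38, 33, 72), (41, 51, 144), (86, 64, 104).
Expanding along the first row: (38)(-3912) − (33)(-8120) + (72)(-1762) = -7560.
Nonzero ⇒ not coplanar.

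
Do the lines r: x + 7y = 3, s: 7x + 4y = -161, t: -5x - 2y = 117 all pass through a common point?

No

Lines aᵢx + bᵢy = cᵢ with pairwise distinct directions are concurrent exactly when det[aᵢ bᵢ cᵢ] = 0.
Here the determinant is 66.
Nonzero, so no common point exists.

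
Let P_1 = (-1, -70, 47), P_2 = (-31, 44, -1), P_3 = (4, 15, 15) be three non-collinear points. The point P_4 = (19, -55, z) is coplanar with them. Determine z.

A normal to the plane is n = P_1P_2 × P_1P_3 = (432, -1200, -3120).
P_4 lies in the plane iff n · P_1P_4 = 0.
This gives (-3120)z + (137280) = 0, so z = 44.

44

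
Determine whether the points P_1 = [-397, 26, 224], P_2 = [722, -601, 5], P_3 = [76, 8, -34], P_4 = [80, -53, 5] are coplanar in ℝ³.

No

With P_1 as base: P_1P_2 = (1119, -627, -219), P_1P_3 = (473, -18, -258), P_1P_4 = (477, -79, -219).
P_1P_3 × P_1P_4 = (-16440, -19479, -28781).
P_1P_2 · (P_1P_3 × P_1P_4) = 120012.
Since 120012 ≠ 0, the four points are not coplanar.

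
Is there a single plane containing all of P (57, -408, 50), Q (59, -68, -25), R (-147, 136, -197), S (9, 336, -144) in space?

No

A normal to the plane through P, Q, R is n = PQ × PR = (-43180, 15794, 70448).
The plane has equation n·X = -5382812. For S: n·S = -5226348.
-5226348 ≠ -5382812, so S is off the plane.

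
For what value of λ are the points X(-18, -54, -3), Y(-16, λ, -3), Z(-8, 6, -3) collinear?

-42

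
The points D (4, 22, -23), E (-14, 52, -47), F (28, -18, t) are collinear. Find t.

Direction DE = (-18, 30, -24). From the x-coordinate of F, the parameter along the line is τ = (28 − 4)/(-18) = -4/3.
Then t = (-23) + (-4/3)·(-24) = 9.

9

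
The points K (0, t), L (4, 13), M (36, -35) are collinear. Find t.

19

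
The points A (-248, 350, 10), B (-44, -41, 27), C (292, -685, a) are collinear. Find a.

Direction AB = (204, -391, 17). From the x-coordinate of C, the parameter along the line is τ = (292 − (-248))/204 = 45/17.
Then a = 10 + 45/17·(17) = 55.

55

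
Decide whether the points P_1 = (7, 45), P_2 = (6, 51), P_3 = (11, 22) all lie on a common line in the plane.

No

P_1P_2 = (-1, 6), P_1P_3 = (4, -23).
det[P_1P_2; P_1P_3] = (-1)(-23) − (6)(4) = -1.
The determinant is nonzero, so they are not collinear.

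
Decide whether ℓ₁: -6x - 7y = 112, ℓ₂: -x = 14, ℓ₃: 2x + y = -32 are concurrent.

Yes

Intersecting ℓ₁ and ℓ₂: solving the 2×2 system gives (x, y) = (-14, -4).
Substitute into ℓ₃: (2)(-14) + (1)(-4) = -32.
This equals -32, so (-14, -4) lies on all three lines and they are concurrent.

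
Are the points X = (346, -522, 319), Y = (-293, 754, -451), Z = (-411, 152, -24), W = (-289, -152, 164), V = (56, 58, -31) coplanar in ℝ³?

The plane through X, Y, Z has normal n = XY × XZ = (81312, 363713, 535246) and equation n·P = 9019240.
Checking the remaining points: n·W = 8996800, n·V = 9056200.
Since n·W = 8996800 ≠ 9019240, W is off the plane and the points are not all coplanar.

No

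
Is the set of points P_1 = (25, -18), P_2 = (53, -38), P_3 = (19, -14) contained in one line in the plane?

No

P_1P_2 = (28, -20), P_1P_3 = (-6, 4).
Twice the signed area of △P_1P_2P_3 is (28)(4) − (-20)(-6) = -8.
The area is nonzero, so the three points are not collinear.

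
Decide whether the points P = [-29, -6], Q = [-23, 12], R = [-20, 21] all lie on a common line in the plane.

PQ = (6, 18), PR = (9, 27).
Checking proportionality: PR = 3/2·PQ, so the vectors are parallel and the points are collinear.

Yes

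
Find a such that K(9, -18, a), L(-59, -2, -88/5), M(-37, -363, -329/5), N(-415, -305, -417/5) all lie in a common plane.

Coplanarity ⇔ det[KL; KM; KN] = 0.
Expanding, this is linear in a: (135182)a + (10273832/5) = 0.
So a = -76/5.

-76/5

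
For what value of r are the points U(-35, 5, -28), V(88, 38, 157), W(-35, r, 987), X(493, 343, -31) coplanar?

-245

Normal to plane UVX: n = (-62629, 98049, 24150); plane equation n·P = 2006060.
Requiring n·W = 2006060: (98049)r + (26028065) = 2006060.
So r = -245.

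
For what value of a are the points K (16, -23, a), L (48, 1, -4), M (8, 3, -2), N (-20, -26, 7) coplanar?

Coplanarity ⇔ det[KL; KM; KN] = 0.
Expanding, this is linear in a: (-1216)a + (4864) = 0.
So a = 4.

4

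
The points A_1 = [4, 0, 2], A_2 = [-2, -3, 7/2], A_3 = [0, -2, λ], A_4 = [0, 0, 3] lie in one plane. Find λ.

3

Coplanarity ⇔ det[A_1A_2; A_1A_3; A_1A_4] = 0.
Expanding, this is linear in λ: (12)λ + (-36) = 0.
So λ = 3.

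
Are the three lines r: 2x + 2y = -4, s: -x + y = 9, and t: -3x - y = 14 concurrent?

No

Intersecting r and s: solving the 2×2 system gives (x, y) = (-11/2, 7/2).
Substitute into t: (-3)(-11/2) + (-1)(7/2) = 13.
But t requires 14 ≠ 13, so the three lines have no common point.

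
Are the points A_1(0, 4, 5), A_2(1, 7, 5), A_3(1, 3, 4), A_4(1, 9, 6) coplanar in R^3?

A normal to the plane through A_1, A_2, A_3 is n = A_1A_2 × A_1A_3 = (-3, 1, -4).
The plane has equation n·P = -16. For A_4: n·A_4 = -18.
-18 ≠ -16, so A_4 is off the plane.

No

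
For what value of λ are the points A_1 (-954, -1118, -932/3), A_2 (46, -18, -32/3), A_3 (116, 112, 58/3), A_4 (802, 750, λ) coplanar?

Normal to plane A_1A_2A_3: n = (-6000, -9000, 53000); plane equation n·P = -2038000/3.
Requiring n·A_4 = -2038000/3: (53000)λ + (-11562000) = -2038000/3.
So λ = 616/3.

616/3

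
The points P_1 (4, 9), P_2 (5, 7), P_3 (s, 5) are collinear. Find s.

6

The three points are collinear iff det[P_1P_2; P_1P_3] = 0.
This determinant is linear in s: (2)s + (-12) = 0, so s = 6.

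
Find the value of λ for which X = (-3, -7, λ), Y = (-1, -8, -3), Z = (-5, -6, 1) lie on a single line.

-1

Collinearity requires XY × XZ = 0; each component is linear in λ.
The x-component gives (2)λ + (2) = 0, so λ = -1.
The remaining components then also vanish.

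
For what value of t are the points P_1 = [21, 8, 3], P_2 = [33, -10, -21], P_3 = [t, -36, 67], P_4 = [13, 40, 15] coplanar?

-3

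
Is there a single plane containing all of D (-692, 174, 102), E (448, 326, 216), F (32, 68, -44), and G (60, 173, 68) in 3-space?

Yes

A normal to the plane through D, E, F is n = DE × DF = (-10108, 248976, -230888).
The plane has equation n·P = 26765984. For G: n·G = 26765984.
Equal, so G lies in the plane and all four are coplanar.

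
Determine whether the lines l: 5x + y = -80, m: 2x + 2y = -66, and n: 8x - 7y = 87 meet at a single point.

No

The three lines meet at one point iff the augmented coefficient matrix [aᵢ bᵢ cᵢ] has rank < 3, i.e. its determinant vanishes.
Here the determinant is 258.
Nonzero, so no common point exists.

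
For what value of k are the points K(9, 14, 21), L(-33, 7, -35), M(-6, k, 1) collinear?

23/2

Collinearity requires KL × KM = 0; each component is linear in k.
The x-component gives (56)k + (-644) = 0, so k = 23/2.
The remaining components then also vanish.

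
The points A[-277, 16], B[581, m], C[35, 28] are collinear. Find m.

49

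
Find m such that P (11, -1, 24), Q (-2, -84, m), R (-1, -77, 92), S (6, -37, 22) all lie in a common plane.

93

Coplanarity ⇔ det[PQ; PR; PS] = 0.
Expanding, this is linear in m: (52)m + (-4836) = 0.
So m = 93.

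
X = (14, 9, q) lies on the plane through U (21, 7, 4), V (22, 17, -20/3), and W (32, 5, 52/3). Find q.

-16/3

A normal to the plane is n = UV × UW = (112, -392/3, -112).
X lies in the plane iff n · UX = 0.
This gives (-112)q + (-1792/3) = 0, so q = -16/3.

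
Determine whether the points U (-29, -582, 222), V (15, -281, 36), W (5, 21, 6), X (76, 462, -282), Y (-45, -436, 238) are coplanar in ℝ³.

The plane through U, V, W has normal n = UV × UW = (47142, 3180, 16298) and equation n·P = 400278.
Checking the remaining points: n·X = 455916, n·Y = 371054.
Since n·X = 455916 ≠ 400278, X is off the plane and the points are not all coplanar.

No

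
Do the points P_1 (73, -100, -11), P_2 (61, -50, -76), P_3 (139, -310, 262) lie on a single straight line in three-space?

P_1P_2 = (-12, 50, -65), P_1P_3 = (66, -210, 273).
P_1P_2 × P_1P_3 = (0, -1014, -780).
The cross product is nonzero, so the points do not lie on one line.

No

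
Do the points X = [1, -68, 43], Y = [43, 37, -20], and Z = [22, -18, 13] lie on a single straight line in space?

No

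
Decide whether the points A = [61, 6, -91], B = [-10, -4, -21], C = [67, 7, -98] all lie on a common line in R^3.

No

AB = (-71, -10, 70), AC = (6, 1, -7).
Comparing components 3 and 1: (70)(6) − (-71)(-7) = -77 ≠ 0, so AB and AC are not parallel and the points are not collinear.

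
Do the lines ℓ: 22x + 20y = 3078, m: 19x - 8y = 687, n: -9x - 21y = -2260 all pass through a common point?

No

Intersecting ℓ and m: solving the 2×2 system gives (x, y) = (69, 78).
Substitute into n: (-9)(69) + (-21)(78) = -2259.
But n requires -2260 ≠ -2259, so the three lines have no common point.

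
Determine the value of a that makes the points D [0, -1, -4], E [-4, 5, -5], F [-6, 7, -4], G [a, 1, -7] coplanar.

0

Coplanarity ⇔ det[DE; DF; DG] = 0.
Expanding, this is linear in a: (8)a + (0) = 0.
So a = 0.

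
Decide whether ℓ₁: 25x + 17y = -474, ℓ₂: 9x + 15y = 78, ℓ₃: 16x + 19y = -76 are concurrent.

Yes

Intersecting ℓ₁ and ℓ₂: solving the 2×2 system gives (x, y) = (-38, 28).
Substitute into ℓ₃: (16)(-38) + (19)(28) = -76.
This equals -76, so (-38, 28) lies on all three lines and they are concurrent.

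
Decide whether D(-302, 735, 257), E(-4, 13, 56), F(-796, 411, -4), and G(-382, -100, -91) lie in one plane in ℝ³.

Yes

With D as base: DE = (298, -722, -201), DF = (-494, -324, -261), DG = (-80, -835, -348).
DF × DG = (-105183, -151032, 386570).
DE · (DF × DG) = 0.
The scalar triple product vanishes, so the four points are coplanar.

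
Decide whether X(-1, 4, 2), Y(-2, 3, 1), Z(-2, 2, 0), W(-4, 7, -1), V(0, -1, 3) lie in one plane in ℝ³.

The plane through X, Y, Z has normal n = XY × XZ = (0, -1, 1) and equation n·P = -2.
Checking the remaining points: n·W = -8, n·V = 4.
Since n·W = -8 ≠ -2, W is off the plane and the points are not all coplanar.

No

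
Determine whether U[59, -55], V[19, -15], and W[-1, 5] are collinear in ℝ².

Yes

UV = (-40, 40), UW = (-60, 60).
Twice the signed area of △UVW is (-40)(60) − (40)(-60) = 0.
The triangle is degenerate (zero area), so the points are collinear.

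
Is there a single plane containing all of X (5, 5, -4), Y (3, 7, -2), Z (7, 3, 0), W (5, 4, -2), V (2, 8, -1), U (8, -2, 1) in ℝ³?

The plane through X, Y, Z has normal n = XY × XZ = (12, 12, 0) and equation n·P = 120.
Checking the remaining points: n·W = 108, n·V = 120, n·U = 72.
Since n·W = 108 ≠ 120, W is off the plane and the points are not all coplanar.

No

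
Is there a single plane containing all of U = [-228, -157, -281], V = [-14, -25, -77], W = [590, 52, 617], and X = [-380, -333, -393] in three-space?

With U as base: UV = (214, 132, 204), UW = (818, 209, 898), UX = (-152, -176, -112).
UW × UX = (134640, -44880, -112200).
UV · (UW × UX) = 0.
The scalar triple product vanishes, so the four points are coplanar.

Yes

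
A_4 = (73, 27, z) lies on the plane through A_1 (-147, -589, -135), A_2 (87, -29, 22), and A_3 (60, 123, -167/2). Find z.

Coplanarity requires A_1A_2 · (A_1A_3 × A_1A_4) = 0.
A_1A_2 = (234, 560, 157), A_1A_3 = (207, 712, 103/2); the triple product is linear in z with coefficient 50688 and constant term 1191168.
Setting it to zero: z = -47/2.

-47/2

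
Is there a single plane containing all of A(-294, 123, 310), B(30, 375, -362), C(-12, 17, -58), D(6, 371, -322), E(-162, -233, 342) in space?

The plane through A, B, C has normal n = AB × AC = (-163968, -70272, -105408) and equation n·P = 6886656.
Checking the remaining points: n·D = 6886656, n·E = 6886656.
All equal 6886656, so all 5 points lie in one plane.

Yes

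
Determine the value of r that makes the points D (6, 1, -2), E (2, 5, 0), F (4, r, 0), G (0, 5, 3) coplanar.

2

The points are coplanar iff DE · (DF × DG) = 0.
Expanding, this is linear in r: (-8)r + (16) = 0.
So r = 2.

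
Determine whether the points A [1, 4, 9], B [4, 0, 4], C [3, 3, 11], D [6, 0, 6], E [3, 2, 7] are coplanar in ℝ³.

No

The plane through A, B, C has normal n = AB × AC = (-13, -16, 5) and equation n·P = -32.
Checking the remaining points: n·D = -48, n·E = -36.
Since n·D = -48 ≠ -32, D is off the plane and the points are not all coplanar.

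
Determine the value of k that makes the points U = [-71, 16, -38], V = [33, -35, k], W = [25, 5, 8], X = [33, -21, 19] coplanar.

Normal to plane UWX: n = (1075, -688, -2408); plane equation n·P = 4171.
Requiring n·V = 4171: (-2408)k + (59555) = 4171.
So k = 23.

23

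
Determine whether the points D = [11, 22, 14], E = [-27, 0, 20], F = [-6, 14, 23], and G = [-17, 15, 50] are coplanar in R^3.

Yes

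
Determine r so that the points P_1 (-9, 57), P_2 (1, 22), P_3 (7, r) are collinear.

Collinearity: (P_3 − P_1) must be parallel to (P_2 − P_1) = (10, -35).
Cross-multiplying the components: (r − 57)·(10) = (16)·(-35).
Solving gives r = 1.

1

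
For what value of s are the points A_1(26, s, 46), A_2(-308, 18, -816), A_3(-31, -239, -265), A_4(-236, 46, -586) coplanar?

Coplanarity ⇔ det[A_1A_2; A_1A_3; A_1A_4] = 0.
Expanding, this is linear in s: (24038)s + (1826888) = 0.
So s = -76.

-76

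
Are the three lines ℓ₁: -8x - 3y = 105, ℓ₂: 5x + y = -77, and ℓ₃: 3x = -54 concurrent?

Yes

Intersecting ℓ₁ and ℓ₂: solving the 2×2 system gives (x, y) = (-18, 13).
Substitute into ℓ₃: (3)(-18) + (0)(13) = -54.
This equals -54, so (-18, 13) lies on all three lines and they are concurrent.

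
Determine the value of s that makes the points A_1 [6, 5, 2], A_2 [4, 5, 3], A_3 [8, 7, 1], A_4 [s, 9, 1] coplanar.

Normal to plane A_1A_2A_3: n = (-2, 0, -4); plane equation n·P = -20.
Requiring n·A_4 = -20: (-2)s + (-4) = -20.
So s = 8.

8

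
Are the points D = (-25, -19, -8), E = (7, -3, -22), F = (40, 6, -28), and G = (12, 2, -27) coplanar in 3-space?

A normal to the plane through D, E, F is n = DE × DF = (30, -270, -240).
The plane has equation n·P = 6300. For G: n·G = 6300.
Equal, so G lies in the plane and all four are coplanar.

Yes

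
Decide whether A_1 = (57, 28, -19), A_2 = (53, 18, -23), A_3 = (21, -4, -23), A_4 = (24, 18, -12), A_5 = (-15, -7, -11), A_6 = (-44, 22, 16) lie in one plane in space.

Yes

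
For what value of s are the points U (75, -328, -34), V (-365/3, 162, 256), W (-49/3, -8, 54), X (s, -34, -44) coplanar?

73/3

Normal to plane UVW: n = (-49680, -9180, -18180); plane equation n·P = -96840.
Requiring n·X = -96840: (-49680)s + (1112040) = -96840.
So s = 73/3.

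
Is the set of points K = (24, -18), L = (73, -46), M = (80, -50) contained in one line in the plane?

Yes

KL = (49, -28), KM = (56, -32).
Twice the signed area of △KLM is (49)(-32) − (-28)(56) = 0.
The triangle is degenerate (zero area), so the points are collinear.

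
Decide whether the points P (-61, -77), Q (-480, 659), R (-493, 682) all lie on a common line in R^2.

No

PQ = (-419, 736), PR = (-432, 759).
det[PQ; PR] = (-419)(759) − (736)(-432) = -69.
The determinant is nonzero, so they are not collinear.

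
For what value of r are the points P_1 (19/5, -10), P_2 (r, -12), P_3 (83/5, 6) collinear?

11/5

The three points are collinear iff det[P_1P_2; P_1P_3] = 0.
This determinant is linear in r: (16)r + (-176/5) = 0, so r = 11/5.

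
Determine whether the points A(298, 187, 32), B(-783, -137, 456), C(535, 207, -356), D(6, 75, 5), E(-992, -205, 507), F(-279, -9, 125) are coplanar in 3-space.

The plane through A, B, C has normal n = AB × AC = (117232, -318940, 55168) and equation n·P = -22941268.
Checking the remaining points: n·D = -22941268, n·E = -22941268, n·F = -22941268.
All equal -22941268, so all 6 points lie in one plane.

Yes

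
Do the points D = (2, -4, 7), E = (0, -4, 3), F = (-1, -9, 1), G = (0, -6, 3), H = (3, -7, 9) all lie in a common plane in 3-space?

The plane through D, E, F has normal n = DE × DF = (-20, 0, 10) and equation n·P = 30.
Checking the remaining points: n·G = 30, n·H = 30.
All equal 30, so all 5 points lie in one plane.

Yes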